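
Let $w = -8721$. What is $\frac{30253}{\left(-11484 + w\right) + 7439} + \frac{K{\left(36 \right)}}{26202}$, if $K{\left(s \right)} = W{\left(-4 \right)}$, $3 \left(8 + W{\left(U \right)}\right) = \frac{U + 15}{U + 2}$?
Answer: $- \frac{2378443915}{1003484196} \approx -2.3702$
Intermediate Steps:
$W{\left(U \right)} = -8 + \frac{15 + U}{3 \left(2 + U\right)}$ ($W{\left(U \right)} = -8 + \frac{\left(U + 15\right) \frac{1}{U + 2}}{3} = -8 + \frac{\left(15 + U\right) \frac{1}{2 + U}}{3} = -8 + \frac{\frac{1}{2 + U} \left(15 + U\right)}{3} = -8 + \frac{15 + U}{3 \left(2 + U\right)}$)
$K{\left(s \right)} = - \frac{59}{6}$ ($K{\left(s \right)} = \frac{-33 - -92}{3 \left(2 - 4\right)} = \frac{-33 + 92}{3 \left(-2\right)} = \frac{1}{3} \left(- \frac{1}{2}\right) 59 = - \frac{59}{6}$)
$\frac{30253}{\left(-11484 + w\right) + 7439} + \frac{K{\left(36 \right)}}{26202} = \frac{30253}{\left(-11484 - 8721\right) + 7439} - \frac{59}{6 \cdot 26202} = \frac{30253}{-20205 + 7439} - \frac{59}{157212} = \frac{30253}{-12766} - \frac{59}{157212} = 30253 \left(- \frac{1}{12766}\right) - \frac{59}{157212} = - \frac{30253}{12766} - \frac{59}{157212} = - \frac{2378443915}{1003484196}$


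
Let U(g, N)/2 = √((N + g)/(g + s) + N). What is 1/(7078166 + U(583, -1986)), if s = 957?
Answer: 2725093910/19288667063628903 - I*√1178039555/19288667063628903 ≈ 1.4128e-7 - 1.7794e-12*I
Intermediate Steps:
U(g, N) = 2*√(N + (N + g)/(957 + g)) (U(g, N) = 2*√((N + g)/(g + 957) + N) = 2*√((N + g)/(957 + g) + N) = 2*√(N + (N + g)/(957 + g)))
1/(7078166 + U(583, -1986)) = 1/(7078166 + 2*√((-1986 + 583 - 1986*(957 + 583))/(957 + 583))) = 1/(7078166 + 2*√((-1986 + 583 - 1986*1540)/1540)) = 1/(7078166 + 2*√((-1986 + 583 - 3058440)/1540)) = 1/(7078166 + 2*√((1/1540)*(-3059843))) = 1/(7078166 + 2*√(-3059843/1540)) = 1/(7078166 + 2*(I*√1178039555/770)) = 1/(7078166 + I*√1178039555/385)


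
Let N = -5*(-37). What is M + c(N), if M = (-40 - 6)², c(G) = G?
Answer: 2301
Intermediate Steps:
N = 185
M = 2116 (M = (-46)² = 2116)
M + c(N) = 2116 + 185 = 2301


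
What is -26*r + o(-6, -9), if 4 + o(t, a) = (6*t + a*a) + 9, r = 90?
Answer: -2290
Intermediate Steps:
o(t, a) = 5 + a² + 6*t (o(t, a) = -4 + ((6*t + a*a) + 9) = -4 + ((6*t + a²) + 9) = -4 + ((a² + 6*t) + 9) = -4 + (9 + a² + 6*t) = 5 + a² + 6*t)
-26*r + o(-6, -9) = -26*90 + (5 + (-9)² + 6*(-6)) = -2340 + (5 + 81 - 36) = -2340 + 50 = -2290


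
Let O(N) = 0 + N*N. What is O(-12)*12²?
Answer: 20736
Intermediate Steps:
O(N) = N² (O(N) = 0 + N² = N²)
O(-12)*12² = (-12)²*12² = 144*144 = 20736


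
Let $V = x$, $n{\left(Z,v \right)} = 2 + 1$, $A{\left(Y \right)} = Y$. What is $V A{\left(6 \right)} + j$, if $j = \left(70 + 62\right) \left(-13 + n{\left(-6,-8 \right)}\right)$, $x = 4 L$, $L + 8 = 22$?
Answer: $-984$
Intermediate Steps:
$L = 14$ ($L = -8 + 22 = 14$)
$n{\left(Z,v \right)} = 3$
$x = 56$ ($x = 4 \cdot 14 = 56$)
$j = -1320$ ($j = \left(70 + 62\right) \left(-13 + 3\right) = 132 \left(-10\right) = -1320$)
$V = 56$
$V A{\left(6 \right)} + j = 56 \cdot 6 - 1320 = 336 - 1320 = -984$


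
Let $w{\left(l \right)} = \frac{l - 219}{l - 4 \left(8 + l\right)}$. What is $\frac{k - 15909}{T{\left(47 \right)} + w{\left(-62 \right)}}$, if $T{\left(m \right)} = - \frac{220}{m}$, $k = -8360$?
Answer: $\frac{175659022}{47087} \approx 3730.5$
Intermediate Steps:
$w{\left(l \right)} = \frac{-219 + l}{-32 - 3 l}$ ($w{\left(l \right)} = \frac{-219 + l}{l - \left(32 + 4 l\right)} = \frac{-219 + l}{-32 - 3 l}$)
$\frac{k - 15909}{T{\left(47 \right)} + w{\left(-62 \right)}} = \frac{-8360 - 15909}{- \frac{220}{47} + \frac{219 - -62}{32 + 3 \left(-62\right)}} = - \frac{24269}{\left(-220\right) \frac{1}{47} + \frac{219 + 62}{32 - 186}} = - \frac{24269}{- \frac{220}{47} + \frac{1}{-154} \cdot 281} = - \frac{24269}{- \frac{220}{47} - \frac{281}{154}} = - \frac{24269}{- \frac{47087}{7238}} = \left(-24269\right) \left(- \frac{7238}{47087}\right) = \frac{175659022}{47087}$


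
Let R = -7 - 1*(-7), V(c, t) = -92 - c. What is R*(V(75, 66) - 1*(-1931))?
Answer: 0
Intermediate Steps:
R = 0 (R = -7 + 7 = 0)
R*(V(75, 66) - 1*(-1931)) = 0*((-92 - 1*75) - 1*(-1931)) = 0*((-92 - 75) + 1931) = 0*(-167 + 1931) = 0*1764 = 0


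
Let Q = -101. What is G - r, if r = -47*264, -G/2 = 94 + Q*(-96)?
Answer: -7172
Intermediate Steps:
G = -19580 (G = -2*(94 - 101*(-96)) = -2*(94 + 9696) = -2*9790 = -19580)
r = -12408
G - r = -19580 - 1*(-12408) = -19580 + 12408 = -7172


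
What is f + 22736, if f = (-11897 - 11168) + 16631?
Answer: 16302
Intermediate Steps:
f = -6434 (f = -23065 + 16631 = -6434)
f + 22736 = -6434 + 22736 = 16302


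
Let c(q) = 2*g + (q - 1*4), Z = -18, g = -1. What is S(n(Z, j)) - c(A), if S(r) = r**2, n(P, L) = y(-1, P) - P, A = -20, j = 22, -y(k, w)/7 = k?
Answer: 651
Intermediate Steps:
y(k, w) = -7*k
c(q) = -6 + q (c(q) = 2*(-1) + (q - 1*4) = -2 + (q - 4) = -2 + (-4 + q) = -6 + q)
n(P, L) = 7 - P (n(P, L) = -7*(-1) - P = 7 - P)
S(n(Z, j)) - c(A) = (7 - 1*(-18))**2 - (-6 - 20) = (7 + 18)**2 - 1*(-26) = 25**2 + 26 = 625 + 26 = 651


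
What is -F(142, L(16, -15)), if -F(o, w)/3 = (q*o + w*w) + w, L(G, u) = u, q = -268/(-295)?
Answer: 300018/295 ≈ 1017.0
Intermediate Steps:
q = 268/295 (q = -268*(-1/295) = 268/295 ≈ 0.90847)
F(o, w) = -3*w - 3*w² - 804*o/295 (F(o, w) = -3*((268*o/295 + w*w) + w) = -3*((268*o/295 + w²) + w) = -3*((w² + 268*o/295) + w) = -3*(w + w² + 268*o/295) = -3*w - 3*w² - 804*o/295)
-F(142, L(16, -15)) = -(-3*(-15) - 3*(-15)² - 804/295*142) = -(45 - 3*225 - 114168/295) = -(45 - 675 - 114168/295) = -1*(-300018/295) = 300018/295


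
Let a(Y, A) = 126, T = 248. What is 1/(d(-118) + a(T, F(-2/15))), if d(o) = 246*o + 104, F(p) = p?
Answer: -1/28798 ≈ -3.4725e-5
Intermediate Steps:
d(o) = 104 + 246*o
1/(d(-118) + a(T, F(-2/15))) = 1/((104 + 246*(-118)) + 126) = 1/((104 - 29028) + 126) = 1/(-28924 + 126) = 1/(-28798) = -1/28798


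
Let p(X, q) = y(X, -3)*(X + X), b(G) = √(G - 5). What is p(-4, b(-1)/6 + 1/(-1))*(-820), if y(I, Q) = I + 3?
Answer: -6560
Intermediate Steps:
b(G) = √(-5 + G)
y(I, Q) = 3 + I
p(X, q) = 2*X*(3 + X) (p(X, q) = (3 + X)*(X + X) = (3 + X)*(2*X) = 2*X*(3 + X))
p(-4, b(-1)/6 + 1/(-1))*(-820) = (2*(-4)*(3 - 4))*(-820) = (2*(-4)*(-1))*(-820) = 8*(-820) = -6560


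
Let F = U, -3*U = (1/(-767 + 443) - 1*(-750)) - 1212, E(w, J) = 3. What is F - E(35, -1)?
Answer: 146773/972 ≈ 151.00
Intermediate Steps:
U = 149689/972 (U = -((1/(-767 + 443) - 1*(-750)) - 1212)/3 = -((1/(-324) + 750) - 1212)/3 = -((-1/324 + 750) - 1212)/3 = -(242999/324 - 1212)/3 = -⅓*(-149689/324) = 149689/972 ≈ 154.00)
F = 149689/972 ≈ 154.00
F - E(35, -1) = 149689/972 - 1*3 = 149689/972 - 3 = 146773/972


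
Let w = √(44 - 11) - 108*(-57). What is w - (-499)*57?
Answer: 34599 + √33 ≈ 34605.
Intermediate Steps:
w = 6156 + √33 (w = √33 + 6156 = 6156 + √33 ≈ 6161.7)
w - (-499)*57 = (6156 + √33) - (-499)*57 = (6156 + √33) - 1*(-28443) = (6156 + √33) + 28443 = 34599 + √33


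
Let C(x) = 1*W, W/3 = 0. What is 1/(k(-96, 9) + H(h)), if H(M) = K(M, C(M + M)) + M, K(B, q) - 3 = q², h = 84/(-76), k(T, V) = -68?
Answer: -19/1256 ≈ -0.015127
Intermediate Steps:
W = 0 (W = 3*0 = 0)
h = -21/19 (h = 84*(-1/76) = -21/19 ≈ -1.1053)
C(x) = 0 (C(x) = 1*0 = 0)
K(B, q) = 3 + q²
H(M) = 3 + M (H(M) = (3 + 0²) + M = (3 + 0) + M = 3 + M)
1/(k(-96, 9) + H(h)) = 1/(-68 + (3 - 21/19)) = 1/(-68 + 36/19) = 1/(-1256/19) = -19/1256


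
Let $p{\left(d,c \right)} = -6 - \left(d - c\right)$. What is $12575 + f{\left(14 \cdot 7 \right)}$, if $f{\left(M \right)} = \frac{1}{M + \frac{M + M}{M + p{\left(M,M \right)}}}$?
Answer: $\frac{28960248}{2303} \approx 12575.0$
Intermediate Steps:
$p{\left(d,c \right)} = -6 + c - d$ ($p{\left(d,c \right)} = -6 + \left(c - d\right) = -6 + c - d$)
$f{\left(M \right)} = \frac{1}{M + \frac{2 M}{-6 + M}}$ ($f{\left(M \right)} = \frac{1}{M + \frac{M + M}{M - 6}} = \frac{1}{M + \frac{2 M}{M - 6}} = \frac{1}{M + \frac{2 M}{-6 + M}}$)
$12575 + f{\left(14 \cdot 7 \right)} = 12575 + \frac{-6 + 14 \cdot 7}{14 \cdot 7 \left(-4 + 14 \cdot 7\right)} = 12575 + \frac{-6 + 98}{98 \left(-4 + 98\right)} = 12575 + \frac{1}{98} \cdot \frac{1}{94} \cdot 92 = 12575 + \frac{23}{2303} = \frac{28960248}{2303}$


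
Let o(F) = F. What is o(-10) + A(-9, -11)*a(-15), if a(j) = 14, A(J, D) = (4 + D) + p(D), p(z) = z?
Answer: -262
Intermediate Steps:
A(J, D) = 4 + 2*D (A(J, D) = (4 + D) + D = 4 + 2*D)
o(-10) + A(-9, -11)*a(-15) = -10 + (4 + 2*(-11))*14 = -10 + (4 - 22)*14 = -10 - 18*14 = -10 - 252 = -262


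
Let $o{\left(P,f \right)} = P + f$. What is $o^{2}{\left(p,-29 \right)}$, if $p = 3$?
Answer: $676$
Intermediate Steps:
$o^{2}{\left(p,-29 \right)} = \left(3 - 29\right)^{2} = \left(-26\right)^{2} = 676$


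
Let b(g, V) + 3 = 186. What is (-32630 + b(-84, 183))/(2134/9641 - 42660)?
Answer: 312821527/411282926 ≈ 0.76060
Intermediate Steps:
b(g, V) = 183 (b(g, V) = -3 + 186 = 183)
(-32630 + b(-84, 183))/(2134/9641 - 42660) = (-32630 + 183)/(2134/9641 - 42660) = -32447/(2134*(1/9641) - 42660) = -32447/(2134/9641 - 42660) = -32447/(-411282926/9641) = -32447*(-9641/411282926) = 312821527/411282926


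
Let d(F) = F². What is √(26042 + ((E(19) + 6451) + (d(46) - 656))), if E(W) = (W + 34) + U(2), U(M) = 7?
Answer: √34013 ≈ 184.43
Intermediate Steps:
E(W) = 41 + W (E(W) = (W + 34) + 7 = (34 + W) + 7 = 41 + W)
√(26042 + ((E(19) + 6451) + (d(46) - 656))) = √(26042 + (((41 + 19) + 6451) + (46² - 656))) = √(26042 + ((60 + 6451) + (2116 - 656))) = √(26042 + (6511 + 1460)) = √(26042 + 7971) = √34013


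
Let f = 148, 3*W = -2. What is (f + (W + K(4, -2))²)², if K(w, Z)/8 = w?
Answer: 103388224/81 ≈ 1.2764e+6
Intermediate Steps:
W = -⅔ (W = (⅓)*(-2) = -⅔ ≈ -0.66667)
K(w, Z) = 8*w
(f + (W + K(4, -2))²)² = (148 + (-⅔ + 8*4)²)² = (148 + (-⅔ + 32)²)² = (148 + (94/3)²)² = (148 + 8836/9)² = (10168/9)² = 103388224/81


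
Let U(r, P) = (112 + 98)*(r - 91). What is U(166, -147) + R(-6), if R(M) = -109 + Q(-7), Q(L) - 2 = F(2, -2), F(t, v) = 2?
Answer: 15645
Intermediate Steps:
Q(L) = 4 (Q(L) = 2 + 2 = 4)
U(r, P) = -19110 + 210*r (U(r, P) = 210*(-91 + r) = -19110 + 210*r)
R(M) = -105 (R(M) = -109 + 4 = -105)
U(166, -147) + R(-6) = (-19110 + 210*166) - 105 = (-19110 + 34860) - 105 = 15750 - 105 = 15645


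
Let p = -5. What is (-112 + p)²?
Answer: 13689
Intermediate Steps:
(-112 + p)² = (-112 - 5)² = (-117)² = 13689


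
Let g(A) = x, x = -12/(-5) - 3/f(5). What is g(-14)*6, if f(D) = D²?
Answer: 342/25 ≈ 13.680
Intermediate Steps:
x = 57/25 (x = -12/(-5) - 3/(5²) = -12*(-⅕) - 3/25 = 12/5 - 3*1/25 = 12/5 - 3/25 = 57/25 ≈ 2.2800)
g(A) = 57/25
g(-14)*6 = (57/25)*6 = 342/25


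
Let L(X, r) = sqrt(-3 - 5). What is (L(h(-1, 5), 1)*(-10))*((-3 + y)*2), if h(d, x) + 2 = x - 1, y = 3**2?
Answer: -240*I*sqrt(2) ≈ -339.41*I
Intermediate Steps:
y = 9
h(d, x) = -3 + x (h(d, x) = -2 + (x - 1) = -2 + (-1 + x) = -3 + x)
L(X, r) = 2*I*sqrt(2) (L(X, r) = sqrt(-8) = 2*I*sqrt(2))
(L(h(-1, 5), 1)*(-10))*((-3 + y)*2) = ((2*I*sqrt(2))*(-10))*((-3 + 9)*2) = (-20*I*sqrt(2))*(6*2) = -20*I*sqrt(2)*12 = -240*I*sqrt(2)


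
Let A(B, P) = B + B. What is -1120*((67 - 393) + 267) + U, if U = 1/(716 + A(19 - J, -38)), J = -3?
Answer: 50220801/760 ≈ 66080.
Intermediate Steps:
A(B, P) = 2*B
U = 1/760 (U = 1/(716 + 2*(19 - 1*(-3))) = 1/(716 + 2*(19 + 3)) = 1/(716 + 2*22) = 1/(716 + 44) = 1/760 ≈ 0.0013158)
-1120*((67 - 393) + 267) + U = -1120*((67 - 393) + 267) + 1/760 = -1120*(-326 + 267) + 1/760 = -1120*(-59) + 1/760 = 66080 + 1/760 = 50220801/760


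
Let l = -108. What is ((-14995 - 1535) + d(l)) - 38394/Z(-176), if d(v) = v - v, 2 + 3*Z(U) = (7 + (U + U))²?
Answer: -1967565372/119023 ≈ -16531.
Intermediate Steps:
Z(U) = -⅔ + (7 + 2*U)²/3 (Z(U) = -⅔ + (7 + (U + U))²/3 = -⅔ + (7 + 2*U)²/3)
d(v) = 0
((-14995 - 1535) + d(l)) - 38394/Z(-176) = ((-14995 - 1535) + 0) - 38394/(-⅔ + (7 + 2*(-176))²/3) = (-16530 + 0) - 38394/(-⅔ + (7 - 352)²/3) = -16530 - 38394/(-⅔ + (⅓)*(-345)²) = -16530 - 38394/(-⅔ + (⅓)*119025) = -16530 - 38394/(-⅔ + 39675) = -16530 - 38394/119023/3 = -16530 - 38394*3/119023 = -16530 - 1*115182/119023 = -16530 - 115182/119023 = -1967565372/119023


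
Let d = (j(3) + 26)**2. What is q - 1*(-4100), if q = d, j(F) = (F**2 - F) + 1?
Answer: 5189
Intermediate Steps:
j(F) = 1 + F**2 - F
d = 1089 (d = ((1 + 3**2 - 1*3) + 26)**2 = ((1 + 9 - 3) + 26)**2 = (7 + 26)**2 = 33**2 = 1089)
q = 1089
q - 1*(-4100) = 1089 - 1*(-4100) = 1089 + 4100 = 5189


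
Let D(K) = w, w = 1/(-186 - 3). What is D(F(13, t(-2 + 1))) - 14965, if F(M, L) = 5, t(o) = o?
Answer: -2828386/189 ≈ -14965.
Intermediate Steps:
w = -1/189 (w = 1/(-189) = -1/189 ≈ -0.0052910)
D(K) = -1/189
D(F(13, t(-2 + 1))) - 14965 = -1/189 - 14965 = -2828386/189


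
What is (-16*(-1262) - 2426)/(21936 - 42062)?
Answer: -8883/10063 ≈ -0.88274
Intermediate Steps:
(-16*(-1262) - 2426)/(21936 - 42062) = (20192 - 2426)/(-20126) = 17766*(-1/20126) = -8883/10063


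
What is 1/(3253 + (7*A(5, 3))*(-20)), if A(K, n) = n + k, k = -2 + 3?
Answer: 1/2693 ≈ 0.00037133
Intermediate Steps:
k = 1
A(K, n) = 1 + n (A(K, n) = n + 1 = 1 + n)
1/(3253 + (7*A(5, 3))*(-20)) = 1/(3253 + (7*(1 + 3))*(-20)) = 1/(3253 + (7*4)*(-20)) = 1/(3253 + 28*(-20)) = 1/(3253 - 560) = 1/2693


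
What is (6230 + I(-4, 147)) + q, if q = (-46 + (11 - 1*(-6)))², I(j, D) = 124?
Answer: 7195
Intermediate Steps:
q = 841 (q = (-46 + (11 + 6))² = (-46 + 17)² = (-29)² = 841)
(6230 + I(-4, 147)) + q = (6230 + 124) + 841 = 6354 + 841 = 7195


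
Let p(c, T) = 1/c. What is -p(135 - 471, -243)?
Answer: 1/336 ≈ 0.0029762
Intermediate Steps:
-p(135 - 471, -243) = -1/(135 - 471) = -1/(-336) = -1*(-1/336) = 1/336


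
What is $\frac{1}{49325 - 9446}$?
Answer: $\frac{1}{39879} \approx 2.5076 \cdot 10^{-5}$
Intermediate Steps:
$\frac{1}{49325 - 9446} = \frac{1}{39879}$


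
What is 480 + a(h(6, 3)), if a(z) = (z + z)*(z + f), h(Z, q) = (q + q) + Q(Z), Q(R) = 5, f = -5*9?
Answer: -268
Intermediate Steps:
f = -45
h(Z, q) = 5 + 2*q (h(Z, q) = (q + q) + 5 = 2*q + 5 = 5 + 2*q)
a(z) = 2*z*(-45 + z) (a(z) = (z + z)*(z - 45) = (2*z)*(-45 + z) = 2*z*(-45 + z))
480 + a(h(6, 3)) = 480 + 2*(5 + 2*3)*(-45 + (5 + 2*3)) = 480 + 2*(5 + 6)*(-45 + (5 + 6)) = 480 + 2*11*(-45 + 11) = 480 + 2*11*(-34) = 480 - 748 = -268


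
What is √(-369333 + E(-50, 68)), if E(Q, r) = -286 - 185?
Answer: 2*I*√92451 ≈ 608.12*I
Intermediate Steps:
E(Q, r) = -471
√(-369333 + E(-50, 68)) = √(-369333 - 471) = √(-369804) = 2*I*√92451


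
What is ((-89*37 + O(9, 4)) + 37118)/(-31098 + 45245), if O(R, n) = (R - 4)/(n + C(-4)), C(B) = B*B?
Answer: 135301/56588 ≈ 2.3910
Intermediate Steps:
C(B) = B**2
O(R, n) = (-4 + R)/(16 + n) (O(R, n) = (R - 4)/(n + (-4)**2) = (-4 + R)/(n + 16) = (-4 + R)/(16 + n))
((-89*37 + O(9, 4)) + 37118)/(-31098 + 45245) = ((-89*37 + (-4 + 9)/(16 + 4)) + 37118)/(-31098 + 45245) = ((-3293 + 5/20) + 37118)/14147 = ((-3293 + (1/20)*5) + 37118)*(1/14147) = ((-3293 + 1/4) + 37118)*(1/14147) = (-13171/4 + 37118)*(1/14147) = (135301/4)*(1/14147) = 135301/56588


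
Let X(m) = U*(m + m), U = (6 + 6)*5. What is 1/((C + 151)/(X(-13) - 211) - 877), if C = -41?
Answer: -161/141207 ≈ -0.0011402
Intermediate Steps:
U = 60 (U = 12*5 = 60)
X(m) = 120*m (X(m) = 60*(m + m) = 60*(2*m) = 120*m)
1/((C + 151)/(X(-13) - 211) - 877) = 1/((-41 + 151)/(120*(-13) - 211) - 877) = 1/(110/(-1560 - 211) - 877) = 1/(110/(-1771) - 877) = 1/(110*(-1/1771) - 877) = 1/(-10/161 - 877) = 1/(-141207/161) = -161/141207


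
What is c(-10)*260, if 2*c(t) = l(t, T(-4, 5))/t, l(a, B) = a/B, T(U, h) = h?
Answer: 26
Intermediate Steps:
c(t) = ⅒ (c(t) = ((t/5)/t)/2 = (½)*(⅕) = ⅒)
c(-10)*260 = (⅒)*260 = 26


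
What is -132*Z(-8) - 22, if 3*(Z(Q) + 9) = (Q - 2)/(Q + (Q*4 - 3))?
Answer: 49698/43 ≈ 1155.8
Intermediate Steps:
Z(Q) = -9 + (-2 + Q)/(3*(-3 + 5*Q)) (Z(Q) = -9 + ((Q - 2)/(Q + (Q*4 - 3)))/3 = -9 + ((-2 + Q)/(Q + (4*Q - 3)))/3 = -9 + ((-2 + Q)/(Q + (-3 + 4*Q)))/3 = -9 + ((-2 + Q)/(-3 + 5*Q))/3 = -9 + (-2 + Q)/(3*(-3 + 5*Q)))
-132*Z(-8) - 22 = -44*(79 - 134*(-8))/(-3 + 5*(-8)) - 22 = -44*(79 + 1072)/(-3 - 40) - 22 = -44*1151/(-43) - 22 = -44*(-1)*1151/43 - 22 = -132*(-1151/129) - 22 = 50644/43 - 22 = 49698/43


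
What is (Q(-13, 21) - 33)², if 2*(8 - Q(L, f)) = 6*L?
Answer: 196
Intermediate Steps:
Q(L, f) = 8 - 3*L
(Q(-13, 21) - 33)² = ((8 - 3*(-13)) - 33)² = ((8 + 39) - 33)² = (47 - 33)² = 14² = 196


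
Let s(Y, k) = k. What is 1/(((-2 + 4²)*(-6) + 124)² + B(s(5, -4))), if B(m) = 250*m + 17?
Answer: 1/617 ≈ 0.0016207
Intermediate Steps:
B(m) = 17 + 250*m
1/(((-2 + 4²)*(-6) + 124)² + B(s(5, -4))) = 1/(((-2 + 4²)*(-6) + 124)² + (17 + 250*(-4))) = 1/(((-2 + 16)*(-6) + 124)² + (17 - 1000)) = 1/((14*(-6) + 124)² - 983) = 1/((-84 + 124)² - 983) = 1/(40² - 983) = 1/(1600 - 983) = 1/617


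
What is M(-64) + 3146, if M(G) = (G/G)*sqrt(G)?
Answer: 3146 + 8*I ≈ 3146.0 + 8.0*I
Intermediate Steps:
M(G) = sqrt(G) (M(G) = 1*sqrt(G) = sqrt(G))
M(-64) + 3146 = sqrt(-64) + 3146 = 8*I + 3146 = 3146 + 8*I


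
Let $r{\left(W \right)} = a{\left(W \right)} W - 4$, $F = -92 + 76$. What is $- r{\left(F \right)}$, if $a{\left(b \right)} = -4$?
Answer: $-60$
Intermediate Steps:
$F = -16$
$r{\left(W \right)} = -4 - 4 W$ ($r{\left(W \right)} = - 4 W - 4 = -4 - 4 W$)
$- r{\left(F \right)} = - (-4 - -64) = - (-4 + 64) = \left(-1\right) 60 = -60$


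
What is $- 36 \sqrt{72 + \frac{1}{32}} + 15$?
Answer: $15 - \frac{9 \sqrt{4610}}{2} \approx -290.54$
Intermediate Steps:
$- 36 \sqrt{72 + \frac{1}{32}} + 15 = - 36 \sqrt{\frac{2305}{32}} + 15 = - 36 \frac{\sqrt{4610}}{8} + 15 = - \frac{9 \sqrt{4610}}{2} + 15 = 15 - \frac{9 \sqrt{4610}}{2}$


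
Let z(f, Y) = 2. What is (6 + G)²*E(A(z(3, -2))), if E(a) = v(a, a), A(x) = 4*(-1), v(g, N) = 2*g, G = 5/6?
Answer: -3362/9 ≈ -373.56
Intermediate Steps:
G = ⅚ (G = 5*(⅙) = ⅚ ≈ 0.83333)
A(x) = -4
E(a) = 2*a
(6 + G)²*E(A(z(3, -2))) = (6 + ⅚)²*(2*(-4)) = (41/6)²*(-8) = (1681/36)*(-8) = -3362/9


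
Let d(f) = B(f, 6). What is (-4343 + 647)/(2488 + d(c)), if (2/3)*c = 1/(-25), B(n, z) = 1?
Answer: -3696/2489 ≈ -1.4849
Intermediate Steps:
c = -3/50 (c = (3/2)/(-25) = (3/2)*(-1/25) = -3/50 ≈ -0.060000)
d(f) = 1
(-4343 + 647)/(2488 + d(c)) = (-4343 + 647)/(2488 + 1) = -3696/2489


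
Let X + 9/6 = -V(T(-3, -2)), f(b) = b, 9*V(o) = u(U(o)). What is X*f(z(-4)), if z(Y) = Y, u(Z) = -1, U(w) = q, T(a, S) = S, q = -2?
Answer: 50/9 ≈ 5.5556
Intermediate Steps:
U(w) = -2
V(o) = -1/9 (V(o) = (1/9)*(-1) = -1/9)
X = -25/18 (X = -3/2 - 1*(-1/9) = -3/2 + 1/9 = -25/18 ≈ -1.3889)
X*f(z(-4)) = -25/18*(-4) = 50/9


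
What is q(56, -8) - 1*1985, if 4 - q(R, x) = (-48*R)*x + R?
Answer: -23541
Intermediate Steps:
q(R, x) = 4 - R + 48*R*x (q(R, x) = 4 - ((-48*R)*x + R) = 4 - (-48*R*x + R) = 4 - (R - 48*R*x) = 4 + (-R + 48*R*x) = 4 - R + 48*R*x)
q(56, -8) - 1*1985 = (4 - 1*56 + 48*56*(-8)) - 1*1985 = (4 - 56 - 21504) - 1985 = -21556 - 1985 = -23541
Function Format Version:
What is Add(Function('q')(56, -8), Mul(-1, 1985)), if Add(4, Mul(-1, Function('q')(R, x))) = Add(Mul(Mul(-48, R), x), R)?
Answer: -23541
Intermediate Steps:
Function('q')(R, x) = Add(4, Mul(-1, R), Mul(48, R, x)) (Function('q')(R, x) = Add(4, Mul(-1, Add(Mul(Mul(-48, R), x), R))) = Add(4, Mul(-1, Add(Mul(-48, R, x), R))) = Add(4, Mul(-1, Add(R, Mul(-48, R, x)))) = Add(4, Add(Mul(-1, R), Mul(48, R, x))) = Add(4, Mul(-1, R), Mul(48, R, x)))
Add(Function('q')(56, -8), Mul(-1, 1985)) = Add(Add(4, Mul(-1, 56), Mul(48, 56, -8)), Mul(-1, 1985)) = Add(Add(4, -56, -21504), -1985) = Add(-21556, -1985) = -23541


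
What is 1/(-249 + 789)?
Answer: 1/540 ≈ 0.0018519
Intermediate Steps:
1/(-249 + 789) = 1/540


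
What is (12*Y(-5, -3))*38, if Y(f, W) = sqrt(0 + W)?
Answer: 456*I*sqrt(3) ≈ 789.82*I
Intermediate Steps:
Y(f, W) = sqrt(W)
(12*Y(-5, -3))*38 = (12*sqrt(-3))*38 = (12*(I*sqrt(3)))*38 = (12*I*sqrt(3))*38 = 456*I*sqrt(3)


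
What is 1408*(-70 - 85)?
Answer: -218240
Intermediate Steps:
1408*(-70 - 85) = 1408*(-155) = -218240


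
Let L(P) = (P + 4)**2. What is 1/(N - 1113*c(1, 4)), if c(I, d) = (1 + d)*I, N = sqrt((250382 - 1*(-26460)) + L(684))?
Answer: -1855/10073013 - sqrt(83354)/10073013 ≈ -0.00021282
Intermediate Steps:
L(P) = (4 + P)**2
N = 3*sqrt(83354) (N = sqrt((250382 - 1*(-26460)) + (4 + 684)**2) = sqrt((250382 + 26460) + 688**2) = sqrt(276842 + 473344) = sqrt(750186) = 3*sqrt(83354) ≈ 866.13)
c(I, d) = I*(1 + d)
1/(N - 1113*c(1, 4)) = 1/(3*sqrt(83354) - 1113*(1 + 4)) = 1/(3*sqrt(83354) - 1113*5) = 1/(3*sqrt(83354) - 5565) = 1/(-5565 + 3*sqrt(83354))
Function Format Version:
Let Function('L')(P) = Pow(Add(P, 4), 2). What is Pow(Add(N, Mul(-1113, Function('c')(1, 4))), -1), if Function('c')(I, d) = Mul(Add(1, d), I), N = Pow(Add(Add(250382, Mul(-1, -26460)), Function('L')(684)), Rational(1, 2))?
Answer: Add(Rational(-1855, 10073013), Mul(Rational(-1, 10073013), Pow(83354, Rational(1, 2)))) ≈ -0.00021282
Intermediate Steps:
Function('L')(P) = Pow(Add(4, P), 2)
N = Mul(3, Pow(83354, Rational(1, 2))) (N = Pow(Add(Add(250382, Mul(-1, -26460)), Pow(Add(4, 684), 2)), Rational(1, 2)) = Pow(Add(Add(250382, 26460), Pow(688, 2)), Rational(1, 2)) = Pow(Add(276842, 473344), Rational(1, 2)) = Pow(750186, Rational(1, 2)) = Mul(3, Pow(83354, Rational(1, 2))) ≈ 866.13)
Function('c')(I, d) = Mul(I, Add(1, d))
Pow(Add(N, Mul(-1113, Function('c')(1, 4))), -1) = Pow(Add(Mul(3, Pow(83354, Rational(1, 2))), Mul(-1113, Mul(1, Add(1, 4)))), -1) = Pow(Add(Mul(3, Pow(83354, Rational(1, 2))), Mul(-1113, Mul(1, 5))), -1) = Pow(Add(Mul(3, Pow(83354, Rational(1, 2))), Mul(-1113, 5)), -1) = Pow(Add(Mul(3, Pow(83354, Rational(1, 2))), -5565), -1) = Pow(Add(-5565, Mul(3, Pow(83354, Rational(1, 2)))), -1)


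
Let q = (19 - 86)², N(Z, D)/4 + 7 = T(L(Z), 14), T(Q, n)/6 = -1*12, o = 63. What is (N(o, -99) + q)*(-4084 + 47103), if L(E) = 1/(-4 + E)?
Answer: 179518287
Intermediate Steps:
T(Q, n) = -72 (T(Q, n) = 6*(-1*12) = 6*(-12) = -72)
N(Z, D) = -316 (N(Z, D) = -28 + 4*(-72) = -28 - 288 = -316)
q = 4489 (q = (-67)² = 4489)
(N(o, -99) + q)*(-4084 + 47103) = (-316 + 4489)*(-4084 + 47103) = 4173*43019 = 179518287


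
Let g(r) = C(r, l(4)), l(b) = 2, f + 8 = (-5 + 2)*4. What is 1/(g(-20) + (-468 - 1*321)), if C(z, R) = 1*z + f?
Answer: -1/829 ≈ -0.0012063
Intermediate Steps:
f = -20 (f = -8 + (-5 + 2)*4 = -8 - 3*4 = -8 - 12 = -20)
C(z, R) = -20 + z (C(z, R) = 1*z - 20 = z - 20 = -20 + z)
g(r) = -20 + r
1/(g(-20) + (-468 - 1*321)) = 1/((-20 - 20) + (-468 - 1*321)) = 1/(-40 + (-468 - 321)) = 1/(-40 - 789) = 1/(-829) = -1/829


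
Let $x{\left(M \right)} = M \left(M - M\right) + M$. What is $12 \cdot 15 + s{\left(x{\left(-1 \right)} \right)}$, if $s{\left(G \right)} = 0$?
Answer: $180$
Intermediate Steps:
$x{\left(M \right)} = M$ ($x{\left(M \right)} = M 0 + M = 0 + M = M$)
$12 \cdot 15 + s{\left(x{\left(-1 \right)} \right)} = 12 \cdot 15 + 0 = 180 + 0 = 180$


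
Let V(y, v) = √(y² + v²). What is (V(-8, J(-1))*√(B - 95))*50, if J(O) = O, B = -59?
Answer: 50*I*√10010 ≈ 5002.5*I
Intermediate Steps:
V(y, v) = √(v² + y²)
(V(-8, J(-1))*√(B - 95))*50 = (√((-1)² + (-8)²)*√(-59 - 95))*50 = (√(1 + 64)*√(-154))*50 = (√65*(I*√154))*50 = (I*√10010)*50 = 50*I*√10010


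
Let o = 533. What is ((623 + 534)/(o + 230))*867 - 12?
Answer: 993963/763 ≈ 1302.7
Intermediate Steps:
((623 + 534)/(o + 230))*867 - 12 = ((623 + 534)/(533 + 230))*867 - 12 = (1157/763)*867 - 12 = 1003119/763 - 12 = 993963/763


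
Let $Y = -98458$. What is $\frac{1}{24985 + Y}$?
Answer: $- \frac{1}{73473} \approx -1.361 \cdot 10^{-5}$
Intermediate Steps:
$\frac{1}{24985 + Y} = \frac{1}{24985 - 98458} = \frac{1}{-73473} = - \frac{1}{73473}$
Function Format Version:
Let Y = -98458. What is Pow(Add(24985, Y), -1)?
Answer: Rational(-1, 73473) ≈ -1.3610e-5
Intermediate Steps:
Pow(Add(24985, Y), -1) = Pow(Add(24985, -98458), -1) = Pow(-73473, -1) = Rational(-1, 73473)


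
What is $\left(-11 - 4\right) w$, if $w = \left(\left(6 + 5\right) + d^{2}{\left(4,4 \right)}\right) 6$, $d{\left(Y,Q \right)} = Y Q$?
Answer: $-24030$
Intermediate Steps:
$d{\left(Y,Q \right)} = Q Y$
$w = 1602$ ($w = \left(\left(6 + 5\right) + \left(4 \cdot 4\right)^{2}\right) 6 = \left(11 + 16^{2}\right) 6 = \left(11 + 256\right) 6 = 267 \cdot 6 = 1602$)
$\left(-11 - 4\right) w = \left(-11 - 4\right) 1602 = \left(-15\right) 1602 = -24030$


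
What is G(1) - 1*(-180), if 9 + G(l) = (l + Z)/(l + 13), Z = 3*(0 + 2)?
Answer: 343/2 ≈ 171.50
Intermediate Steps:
Z = 6 (Z = 3*2 = 6)
G(l) = -9 + (6 + l)/(13 + l) (G(l) = -9 + (l + 6)/(l + 13) = -9 + (6 + l)/(13 + l))
G(1) - 1*(-180) = (-111 - 8*1)/(13 + 1) - 1*(-180) = (-111 - 8)/14 + 180 = (1/14)*(-119) + 180 = -17/2 + 180 = 343/2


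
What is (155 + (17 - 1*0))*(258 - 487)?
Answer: -39388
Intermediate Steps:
(155 + (17 - 1*0))*(258 - 487) = (155 + (17 + 0))*(-229) = (155 + 17)*(-229) = 172*(-229) = -39388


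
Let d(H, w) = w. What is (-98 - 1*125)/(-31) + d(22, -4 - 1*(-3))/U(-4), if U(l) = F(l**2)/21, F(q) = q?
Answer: 2917/496 ≈ 5.8811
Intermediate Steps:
U(l) = l**2/21
(-98 - 1*125)/(-31) + d(22, -4 - 1*(-3))/U(-4) = (-98 - 1*125)/(-31) + (-4 - 1*(-3))/(((1/21)*(-4)**2)) = (-98 - 125)*(-1/31) + (-4 + 3)/(((1/21)*16)) = -223*(-1/31) - 1/16/21 = 223/31 - 1*21/16 = 223/31 - 21/16 = 2917/496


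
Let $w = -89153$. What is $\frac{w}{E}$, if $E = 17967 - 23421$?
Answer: $\frac{89153}{5454} \approx 16.346$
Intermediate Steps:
$E = -5454$
$\frac{w}{E} = - \frac{89153}{-5454} = \left(-89153\right) \left(- \frac{1}{5454}\right) = \frac{89153}{5454}$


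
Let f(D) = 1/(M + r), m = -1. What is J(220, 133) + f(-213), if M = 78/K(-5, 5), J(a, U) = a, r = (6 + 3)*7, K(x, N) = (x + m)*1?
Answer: 11001/50 ≈ 220.02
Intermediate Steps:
K(x, N) = -1 + x (K(x, N) = (x - 1)*1 = (-1 + x)*1 = -1 + x)
r = 63 (r = 9*7 = 63)
M = -13 (M = 78/(-1 - 5) = 78/(-6) = 78*(-⅙) = -13)
f(D) = 1/50 (f(D) = 1/(-13 + 63) = 1/50)
J(220, 133) + f(-213) = 220 + 1/50 = 11001/50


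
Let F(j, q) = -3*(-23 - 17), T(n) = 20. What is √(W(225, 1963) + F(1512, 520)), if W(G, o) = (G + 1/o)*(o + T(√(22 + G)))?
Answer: 2*√429935802621/1963 ≈ 668.05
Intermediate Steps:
W(G, o) = (20 + o)*(G + 1/o) (W(G, o) = (G + 1/o)*(o + 20) = (G + 1/o)*(20 + o) = (20 + o)*(G + 1/o))
F(j, q) = 120 (F(j, q) = -3*(-40) = 120)
√(W(225, 1963) + F(1512, 520)) = √((1 + 20*225 + 20/1963 + 225*1963) + 120) = √((1 + 4500 + 20*(1/1963) + 441675) + 120) = √((1 + 4500 + 20/1963 + 441675) + 120) = √(875843508/1963 + 120) = √(876079068/1963) = 2*√429935802621/1963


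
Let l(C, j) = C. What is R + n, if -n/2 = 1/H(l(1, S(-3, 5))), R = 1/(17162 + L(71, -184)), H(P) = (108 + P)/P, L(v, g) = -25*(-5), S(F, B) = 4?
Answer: -34465/1884283 ≈ -0.018291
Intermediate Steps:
L(v, g) = 125
H(P) = (108 + P)/P
R = 1/17287 (R = 1/(17162 + 125) = 1/17287 ≈ 5.7847e-5)
n = -2/109 (n = -2/(108 + 1) = -2/(1*109) = -2/109 ≈ -0.018349)
R + n = 1/17287 - 2/109 = -34465/1884283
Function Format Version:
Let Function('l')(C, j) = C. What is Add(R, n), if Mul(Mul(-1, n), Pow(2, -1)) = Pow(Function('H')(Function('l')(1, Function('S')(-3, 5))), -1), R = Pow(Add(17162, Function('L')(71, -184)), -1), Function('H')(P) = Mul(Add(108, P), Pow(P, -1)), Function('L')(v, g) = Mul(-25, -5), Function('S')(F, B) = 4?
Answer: Rational(-34465, 1884283) ≈ -0.018291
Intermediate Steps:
Function('L')(v, g) = 125
Function('H')(P) = Mul(Pow(P, -1), Add(108, P))
R = Rational(1, 17287) (R = Pow(Add(17162, 125), -1) = Pow(17287, -1) = Rational(1, 17287) ≈ 5.7847e-5)
n = Rational(-2, 109) (n = Mul(-2, Pow(Mul(Pow(1, -1), Add(108, 1)), -1)) = Mul(-2, Pow(Mul(1, 109), -1)) = Mul(-2, Pow(109, -1)) = Mul(-2, Rational(1, 109)) = Rational(-2, 109) ≈ -0.018349)
Add(R, n) = Add(Rational(1, 17287), Rational(-2, 109)) = Rational(-34465, 1884283)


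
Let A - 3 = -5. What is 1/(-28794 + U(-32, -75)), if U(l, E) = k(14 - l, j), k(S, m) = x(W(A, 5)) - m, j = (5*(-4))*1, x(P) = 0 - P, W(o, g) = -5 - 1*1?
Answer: -1/28768 ≈ -3.4761e-5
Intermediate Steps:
A = -2 (A = 3 - 5 = -2)
W(o, g) = -6 (W(o, g) = -5 - 1 = -6)
x(P) = -P
j = -20 (j = -20*1 = -20)
k(S, m) = 6 - m (k(S, m) = -1*(-6) - m = 6 - m)
U(l, E) = 26 (U(l, E) = 6 - 1*(-20) = 6 + 20 = 26)
1/(-28794 + U(-32, -75)) = 1/(-28794 + 26) = 1/(-28768) = -1/28768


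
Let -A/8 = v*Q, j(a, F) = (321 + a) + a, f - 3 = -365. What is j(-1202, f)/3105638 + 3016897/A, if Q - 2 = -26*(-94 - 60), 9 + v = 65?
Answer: -4686564150195/2786825625472 ≈ -1.6817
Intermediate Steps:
f = -362 (f = 3 - 365 = -362)
v = 56 (v = -9 + 65 = 56)
Q = 4006 (Q = 2 - 26*(-94 - 60) = 2 - 26*(-154) = 2 + 4004 = 4006)
j(a, F) = 321 + 2*a
A = -1794688 (A = -448*4006 = -8*224336 = -1794688)
j(-1202, f)/3105638 + 3016897/A = (321 + 2*(-1202))/3105638 + 3016897/(-1794688) = (321 - 2404)*(1/3105638) + 3016897*(-1/1794688) = -2083*1/3105638 - 3016897/1794688 = -2083/3105638 - 3016897/1794688 = -4686564150195/2786825625472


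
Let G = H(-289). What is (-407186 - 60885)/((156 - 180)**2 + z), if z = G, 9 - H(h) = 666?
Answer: 468071/81 ≈ 5778.7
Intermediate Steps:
H(h) = -657 (H(h) = 9 - 1*666 = 9 - 666 = -657)
G = -657
z = -657
(-407186 - 60885)/((156 - 180)**2 + z) = (-407186 - 60885)/((156 - 180)**2 - 657) = -468071/((-24)**2 - 657) = -468071/(576 - 657) = -468071/(-81) = -468071*(-1/81) = 468071/81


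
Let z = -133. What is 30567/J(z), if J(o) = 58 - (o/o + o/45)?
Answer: 1375515/2698 ≈ 509.83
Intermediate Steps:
J(o) = 57 - o/45 (J(o) = 58 - (1 + o*(1/45)) = 58 - (1 + o/45) = 58 + (-1 - o/45) = 57 - o/45)
30567/J(z) = 30567/(57 - 1/45*(-133)) = 30567/(57 + 133/45) = 30567/(2698/45) = 30567*(45/2698) = 1375515/2698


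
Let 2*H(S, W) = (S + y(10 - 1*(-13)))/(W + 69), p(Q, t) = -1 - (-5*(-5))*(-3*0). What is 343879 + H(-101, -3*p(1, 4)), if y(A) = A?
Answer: 8253083/24 ≈ 3.4388e+5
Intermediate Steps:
p(Q, t) = -1 (p(Q, t) = -1 - 25*0 = -1 - 1*0 = -1 + 0 = -1)
H(S, W) = (23 + S)/(2*(69 + W)) (H(S, W) = ((S + (10 - 1*(-13)))/(W + 69))/2 = ((S + (10 + 13))/(69 + W))/2 = ((S + 23)/(69 + W))/2 = ((23 + S)/(69 + W))/2 = (23 + S)/(2*(69 + W)))
343879 + H(-101, -3*p(1, 4)) = 343879 + (23 - 101)/(2*(69 - 3*(-1))) = 343879 + (½)*(-78)/(69 + 3) = 343879 + (½)*(-78)/72 = 343879 + (½)*(1/72)*(-78) = 343879 - 13/24 = 8253083/24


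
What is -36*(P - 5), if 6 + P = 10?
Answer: 36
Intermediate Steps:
P = 4 (P = -6 + 10 = 4)
-36*(P - 5) = -36*(4 - 5) = -36*(-1) = 36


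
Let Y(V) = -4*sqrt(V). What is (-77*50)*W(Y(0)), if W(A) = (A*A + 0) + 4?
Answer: -15400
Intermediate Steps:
W(A) = 4 + A**2 (W(A) = (A**2 + 0) + 4 = A**2 + 4 = 4 + A**2)
(-77*50)*W(Y(0)) = (-77*50)*(4 + (-4*sqrt(0))**2) = -3850*(4 + (-4*0)**2) = -3850*(4 + 0**2) = -3850*(4 + 0) = -3850*4 = -15400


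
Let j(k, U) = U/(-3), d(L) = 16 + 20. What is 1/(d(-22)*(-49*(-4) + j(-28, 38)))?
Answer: 1/6600 ≈ 0.00015152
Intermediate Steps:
d(L) = 36
j(k, U) = -U/3 (j(k, U) = U*(-1/3) = -U/3)
1/(d(-22)*(-49*(-4) + j(-28, 38))) = 1/(36*(-49*(-4) - 1/3*38)) = 1/(36*(196 - 38/3)) = 1/(36*(550/3)) = 1/6600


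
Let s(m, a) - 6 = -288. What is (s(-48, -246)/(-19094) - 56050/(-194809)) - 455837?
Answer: -847784017742332/1859841523 ≈ -4.5584e+5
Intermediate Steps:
s(m, a) = -282 (s(m, a) = 6 - 288 = -282)
(s(-48, -246)/(-19094) - 56050/(-194809)) - 455837 = (-282/(-19094) - 56050/(-194809)) - 455837 = (-282*(-1/19094) - 56050*(-1/194809)) - 455837 = (141/9547 + 56050/194809) - 455837 = 562577419/1859841523 - 455837 = -847784017742332/1859841523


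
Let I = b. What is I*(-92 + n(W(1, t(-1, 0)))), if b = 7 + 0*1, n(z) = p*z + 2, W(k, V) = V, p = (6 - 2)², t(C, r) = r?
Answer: -630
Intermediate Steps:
p = 16 (p = 4² = 16)
n(z) = 2 + 16*z (n(z) = 16*z + 2 = 2 + 16*z)
b = 7 (b = 7 + 0 = 7)
I = 7
I*(-92 + n(W(1, t(-1, 0)))) = 7*(-92 + (2 + 16*0)) = 7*(-92 + (2 + 0)) = 7*(-92 + 2) = 7*(-90) = -630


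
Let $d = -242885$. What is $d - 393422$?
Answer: $-636307$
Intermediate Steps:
$d - 393422 = -242885 - 393422 = -636307$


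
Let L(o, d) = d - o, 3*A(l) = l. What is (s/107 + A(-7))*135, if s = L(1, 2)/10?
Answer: -67383/214 ≈ -314.87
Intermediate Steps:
A(l) = l/3
s = 1/10 (s = (2 - 1*1)/10 = (2 - 1)*(1/10) = 1*(1/10) = 1/10 ≈ 0.10000)
(s/107 + A(-7))*135 = ((1/10)/107 + (1/3)*(-7))*135 = ((1/10)*(1/107) - 7/3)*135 = (1/1070 - 7/3)*135 = -7487/3210*135 = -67383/214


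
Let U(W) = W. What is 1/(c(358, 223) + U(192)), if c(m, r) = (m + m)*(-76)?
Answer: -1/54224 ≈ -1.8442e-5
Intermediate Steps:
c(m, r) = -152*m (c(m, r) = (2*m)*(-76) = -152*m)
1/(c(358, 223) + U(192)) = 1/(-152*358 + 192) = 1/(-54416 + 192) = 1/(-54224) = -1/54224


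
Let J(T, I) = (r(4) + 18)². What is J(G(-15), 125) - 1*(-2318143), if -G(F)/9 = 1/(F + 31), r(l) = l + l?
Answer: 2318819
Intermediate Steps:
r(l) = 2*l
G(F) = -9/(31 + F) (G(F) = -9/(F + 31) = -9/(31 + F))
J(T, I) = 676 (J(T, I) = (2*4 + 18)² = (8 + 18)² = 26² = 676)
J(G(-15), 125) - 1*(-2318143) = 676 - 1*(-2318143) = 676 + 2318143 = 2318819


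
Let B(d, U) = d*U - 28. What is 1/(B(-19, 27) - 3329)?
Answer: -1/3870 ≈ -0.00025840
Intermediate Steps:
B(d, U) = -28 + U*d (B(d, U) = U*d - 28 = -28 + U*d)
1/(B(-19, 27) - 3329) = 1/((-28 + 27*(-19)) - 3329) = 1/((-28 - 513) - 3329) = 1/(-541 - 3329) = 1/(-3870) = -1/3870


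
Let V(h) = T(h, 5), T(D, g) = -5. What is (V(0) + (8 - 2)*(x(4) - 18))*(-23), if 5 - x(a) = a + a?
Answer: 3013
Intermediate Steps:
V(h) = -5
x(a) = 5 - 2*a (x(a) = 5 - (a + a) = 5 - 2*a)
(V(0) + (8 - 2)*(x(4) - 18))*(-23) = (-5 + (8 - 2)*((5 - 2*4) - 18))*(-23) = (-5 + 6*((5 - 8) - 18))*(-23) = (-5 + 6*(-3 - 18))*(-23) = (-5 + 6*(-21))*(-23) = (-5 - 126)*(-23) = -131*(-23) = 3013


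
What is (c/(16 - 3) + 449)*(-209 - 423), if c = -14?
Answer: -3680136/13 ≈ -2.8309e+5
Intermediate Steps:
(c/(16 - 3) + 449)*(-209 - 423) = (-14/(16 - 3) + 449)*(-209 - 423) = (-14/13 + 449)*(-632) = (5823/13)*(-632) = -3680136/13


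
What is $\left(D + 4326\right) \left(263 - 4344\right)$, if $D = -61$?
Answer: $-17405465$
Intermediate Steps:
$\left(D + 4326\right) \left(263 - 4344\right) = \left(-61 + 4326\right) \left(263 - 4344\right) = 4265 \left(-4081\right) = -17405465$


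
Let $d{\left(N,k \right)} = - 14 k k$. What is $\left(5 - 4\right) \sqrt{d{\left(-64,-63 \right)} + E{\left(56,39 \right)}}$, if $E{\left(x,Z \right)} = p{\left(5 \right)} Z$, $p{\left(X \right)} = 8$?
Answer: $i \sqrt{55254} \approx 235.06 i$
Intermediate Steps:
$E{\left(x,Z \right)} = 8 Z$
$d{\left(N,k \right)} = - 14 k^{2}$
$\left(5 - 4\right) \sqrt{d{\left(-64,-63 \right)} + E{\left(56,39 \right)}} = \left(5 - 4\right) \sqrt{- 14 \left(-63\right)^{2} + 8 \cdot 39} = \left(5 - 4\right) \sqrt{\left(-14\right) 3969 + 312} = 1 \sqrt{-55566 + 312} = 1 \sqrt{-55254} = 1 i \sqrt{55254} = i \sqrt{55254}$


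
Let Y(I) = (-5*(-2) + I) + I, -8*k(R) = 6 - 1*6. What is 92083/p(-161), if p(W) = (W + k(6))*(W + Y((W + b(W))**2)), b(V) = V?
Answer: -92083/33361937 ≈ -0.0027601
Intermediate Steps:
k(R) = 0 (k(R) = -(6 - 1*6)/8 = -(6 - 6)/8 = -1/8*0 = 0)
Y(I) = 10 + 2*I (Y(I) = (10 + I) + I = 10 + 2*I)
p(W) = W*(10 + W + 8*W**2) (p(W) = (W + 0)*(W + (10 + 2*(W + W)**2)) = W*(W + (10 + 2*(2*W)**2)) = W*(W + (10 + 2*(4*W**2))) = W*(W + (10 + 8*W**2)) = W*(10 + W + 8*W**2))
92083/p(-161) = 92083/((-161*(10 - 161 + 8*(-161)**2))) = 92083/((-161*(10 - 161 + 8*25921))) = 92083/((-161*(10 - 161 + 207368))) = 92083/((-161*207217)) = 92083/(-33361937) = 92083*(-1/33361937) = -92083/33361937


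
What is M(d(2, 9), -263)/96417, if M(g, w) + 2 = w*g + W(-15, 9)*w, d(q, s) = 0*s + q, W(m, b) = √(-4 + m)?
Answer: -176/32139 - 263*I*√19/96417 ≈ -0.0054762 - 0.01189*I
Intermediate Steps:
d(q, s) = q (d(q, s) = 0 + q = q)
M(g, w) = -2 + g*w + I*w*√19 (M(g, w) = -2 + (w*g + √(-4 - 15)*w) = -2 + (g*w + √(-19)*w) = -2 + (g*w + (I*√19)*w) = -2 + (g*w + I*w*√19) = -2 + g*w + I*w*√19)
M(d(2, 9), -263)/96417 = (-2 + 2*(-263) + I*(-263)*√19)/96417 = (-2 - 526 - 263*I*√19)*(1/96417) = (-528 - 263*I*√19)*(1/96417) = -176/32139 - 263*I*√19/96417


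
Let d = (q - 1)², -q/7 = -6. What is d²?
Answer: 2825761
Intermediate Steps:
q = 42 (q = -7*(-6) = 42)
d = 1681 (d = (42 - 1)² = 41² = 1681)
d² = 1681² = 2825761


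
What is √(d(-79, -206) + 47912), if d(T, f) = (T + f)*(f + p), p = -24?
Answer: √113462 ≈ 336.84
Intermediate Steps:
d(T, f) = (-24 + f)*(T + f) (d(T, f) = (T + f)*(f - 24) = (T + f)*(-24 + f) = (-24 + f)*(T + f))
√(d(-79, -206) + 47912) = √(((-206)² - 24*(-79) - 24*(-206) - 79*(-206)) + 47912) = √((42436 + 1896 + 4944 + 16274) + 47912) = √(65550 + 47912) = √113462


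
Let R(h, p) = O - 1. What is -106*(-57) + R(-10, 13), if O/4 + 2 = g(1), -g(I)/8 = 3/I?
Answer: 5937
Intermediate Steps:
g(I) = -24/I
O = -104 (O = -8 + 4*(-24/1) = -8 + 4*(-24*1) = -8 + 4*(-24) = -8 - 96 = -104)
R(h, p) = -105 (R(h, p) = -104 - 1 = -105)
-106*(-57) + R(-10, 13) = -106*(-57) - 105 = 6042 - 105 = 5937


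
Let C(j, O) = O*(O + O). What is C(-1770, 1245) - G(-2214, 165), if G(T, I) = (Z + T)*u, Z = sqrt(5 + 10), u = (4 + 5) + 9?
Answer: 3139902 - 18*sqrt(15) ≈ 3.1398e+6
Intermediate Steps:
u = 18 (u = 9 + 9 = 18)
Z = sqrt(15) ≈ 3.8730
C(j, O) = 2*O**2 (C(j, O) = O*(2*O) = 2*O**2)
G(T, I) = 18*T + 18*sqrt(15) (G(T, I) = (sqrt(15) + T)*18 = (T + sqrt(15))*18 = 18*T + 18*sqrt(15))
C(-1770, 1245) - G(-2214, 165) = 2*1245**2 - (18*(-2214) + 18*sqrt(15)) = 2*1550025 - (-39852 + 18*sqrt(15)) = 3100050 + (39852 - 18*sqrt(15)) = 3139902 - 18*sqrt(15)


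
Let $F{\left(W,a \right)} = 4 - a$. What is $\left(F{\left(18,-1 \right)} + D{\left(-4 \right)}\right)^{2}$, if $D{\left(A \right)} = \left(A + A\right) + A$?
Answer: $49$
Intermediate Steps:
$D{\left(A \right)} = 3 A$ ($D{\left(A \right)} = 2 A + A = 3 A$)
$\left(F{\left(18,-1 \right)} + D{\left(-4 \right)}\right)^{2} = \left(\left(4 - -1\right) + 3 \left(-4\right)\right)^{2} = \left(\left(4 + 1\right) - 12\right)^{2} = \left(5 - 12\right)^{2} = \left(-7\right)^{2} = 49$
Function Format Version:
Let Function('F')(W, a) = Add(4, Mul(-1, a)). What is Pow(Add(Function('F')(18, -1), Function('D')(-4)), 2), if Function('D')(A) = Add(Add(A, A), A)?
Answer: 49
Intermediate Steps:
Function('D')(A) = Mul(3, A) (Function('D')(A) = Add(Mul(2, A), A) = Mul(3, A))
Pow(Add(Function('F')(18, -1), Function('D')(-4)), 2) = Pow(Add(Add(4, Mul(-1, -1)), Mul(3, -4)), 2) = Pow(Add(Add(4, 1), -12), 2) = Pow(Add(5, -12), 2) = Pow(-7, 2) = 49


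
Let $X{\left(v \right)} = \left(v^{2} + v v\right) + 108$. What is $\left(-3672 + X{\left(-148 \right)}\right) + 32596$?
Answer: $72840$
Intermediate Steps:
$X{\left(v \right)} = 108 + 2 v^{2}$ ($X{\left(v \right)} = \left(v^{2} + v^{2}\right) + 108 = 2 v^{2} + 108 = 108 + 2 v^{2}$)
$\left(-3672 + X{\left(-148 \right)}\right) + 32596 = \left(-3672 + \left(108 + 2 \left(-148\right)^{2}\right)\right) + 32596 = \left(-3672 + \left(108 + 2 \cdot 21904\right)\right) + 32596 = \left(-3672 + \left(108 + 43808\right)\right) + 32596 = \left(-3672 + 43916\right) + 32596 = 40244 + 32596 = 72840$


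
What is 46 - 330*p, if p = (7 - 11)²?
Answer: -5234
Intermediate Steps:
p = 16 (p = (-4)² = 16)
46 - 330*p = 46 - 330*16 = 46 - 5280 = -5234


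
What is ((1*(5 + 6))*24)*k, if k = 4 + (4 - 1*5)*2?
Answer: 528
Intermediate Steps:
k = 2 (k = 4 + (4 - 5)*2 = 4 - 1*2 = 4 - 2 = 2)
((1*(5 + 6))*24)*k = ((1*(5 + 6))*24)*2 = ((1*11)*24)*2 = (11*24)*2 = 264*2 = 528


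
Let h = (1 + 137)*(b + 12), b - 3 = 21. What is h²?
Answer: 24681024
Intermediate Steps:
b = 24 (b = 3 + 21 = 24)
h = 4968 (h = (1 + 137)*(24 + 12) = 138*36 = 4968)
h² = 4968² = 24681024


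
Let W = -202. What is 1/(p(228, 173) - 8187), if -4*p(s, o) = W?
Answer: -2/16273 ≈ -0.00012290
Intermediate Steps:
p(s, o) = 101/2 (p(s, o) = -1/4*(-202) = 101/2)
1/(p(228, 173) - 8187) = 1/(101/2 - 8187) = 1/(-16273/2) = -2/16273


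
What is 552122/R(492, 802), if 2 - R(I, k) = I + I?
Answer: -276061/491 ≈ -562.24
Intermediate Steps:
R(I, k) = 2 - 2*I (R(I, k) = 2 - (I + I) = 2 - 2*I)
552122/R(492, 802) = 552122/(2 - 2*492) = 552122/(2 - 984) = 552122/(-982) = 552122*(-1/982) = -276061/491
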